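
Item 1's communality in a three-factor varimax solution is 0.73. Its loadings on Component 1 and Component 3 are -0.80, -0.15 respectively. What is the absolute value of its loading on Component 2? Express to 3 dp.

0.260

Under orthogonal rotation h² = Σλ², so λ_Component 2² = h² − (0.6625) = 0.73 − 0.6625 = 0.0675.
|λ| = √0.0675 = 0.2598.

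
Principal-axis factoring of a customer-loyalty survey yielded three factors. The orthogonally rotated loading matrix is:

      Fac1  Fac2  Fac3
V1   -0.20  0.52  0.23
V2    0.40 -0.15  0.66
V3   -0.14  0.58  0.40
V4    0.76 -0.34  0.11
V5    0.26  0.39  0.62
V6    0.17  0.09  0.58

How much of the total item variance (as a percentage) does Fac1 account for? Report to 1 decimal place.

SS loadings for Fac1 = (-0.20)² + 0.40² + (-0.14)² + 0.76² + 0.26² + 0.17² = 0.8937
With 6 standardized items, total variance = 6. Proportion = 0.8937/6 = 0.1489 → 14.90%.

14.9%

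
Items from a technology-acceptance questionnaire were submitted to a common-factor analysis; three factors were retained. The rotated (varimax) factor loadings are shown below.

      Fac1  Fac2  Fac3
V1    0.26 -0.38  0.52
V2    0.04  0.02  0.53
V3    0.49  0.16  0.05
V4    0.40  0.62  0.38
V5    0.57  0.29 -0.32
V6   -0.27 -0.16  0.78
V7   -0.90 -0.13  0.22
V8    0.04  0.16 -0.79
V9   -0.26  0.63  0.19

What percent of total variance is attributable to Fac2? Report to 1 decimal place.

12.3%

SS loadings for Fac2 = (-0.38)² + 0.02² + 0.16² + 0.62² + 0.29² + (-0.16)² + (-0.13)² + 0.16² + 0.63² = 1.1039
With 9 standardized items, total variance = 9. Proportion = 1.1039/9 = 0.1227 → 12.27%.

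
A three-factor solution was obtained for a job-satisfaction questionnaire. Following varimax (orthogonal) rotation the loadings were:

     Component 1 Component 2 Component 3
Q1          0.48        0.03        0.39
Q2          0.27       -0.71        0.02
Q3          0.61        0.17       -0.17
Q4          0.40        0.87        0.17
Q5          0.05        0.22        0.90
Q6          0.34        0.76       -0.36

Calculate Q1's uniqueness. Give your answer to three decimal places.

h² = 0.48² + 0.03² + 0.39² = 0.2304 + 0.0009 + 0.1521 = 0.3834
Uniqueness u² = 1 − h² = 1 − 0.3834 = 0.6166

0.617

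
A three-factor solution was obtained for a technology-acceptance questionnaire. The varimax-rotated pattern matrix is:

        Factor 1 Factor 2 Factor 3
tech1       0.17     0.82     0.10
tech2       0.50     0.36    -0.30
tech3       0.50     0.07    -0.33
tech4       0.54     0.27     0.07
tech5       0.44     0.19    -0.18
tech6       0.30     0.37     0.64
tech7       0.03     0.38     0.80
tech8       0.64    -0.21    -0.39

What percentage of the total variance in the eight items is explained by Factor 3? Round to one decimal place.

SS loadings for Factor 3 = 0.10² + (-0.30)² + (-0.33)² + 0.07² + (-0.18)² + 0.64² + 0.80² + (-0.39)² = 1.4479
With 8 standardized items, total variance = 8. Proportion = 1.4479/8 = 0.1810 → 18.10%.

18.1%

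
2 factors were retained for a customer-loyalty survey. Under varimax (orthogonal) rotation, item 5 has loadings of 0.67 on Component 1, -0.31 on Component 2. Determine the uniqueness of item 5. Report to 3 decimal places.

h² = 0.67² + (-0.31)² = 0.4489 + 0.0961 = 0.5450
Uniqueness u² = 1 − h² = 1 − 0.5450 = 0.4550

0.455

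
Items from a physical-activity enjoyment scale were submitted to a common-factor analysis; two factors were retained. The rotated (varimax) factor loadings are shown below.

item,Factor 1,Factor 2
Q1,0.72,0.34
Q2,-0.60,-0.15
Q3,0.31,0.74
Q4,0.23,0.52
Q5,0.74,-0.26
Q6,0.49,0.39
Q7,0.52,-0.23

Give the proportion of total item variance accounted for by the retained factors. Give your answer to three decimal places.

Communalities: 0.6340, 0.3825, 0.6437, 0.3233, 0.6152, 0.3922, 0.3233; Σh² = 3.3142.
Total variance with 7 standardized items is 7, so the solution explains 3.3142/7 = 0.4735.

0.473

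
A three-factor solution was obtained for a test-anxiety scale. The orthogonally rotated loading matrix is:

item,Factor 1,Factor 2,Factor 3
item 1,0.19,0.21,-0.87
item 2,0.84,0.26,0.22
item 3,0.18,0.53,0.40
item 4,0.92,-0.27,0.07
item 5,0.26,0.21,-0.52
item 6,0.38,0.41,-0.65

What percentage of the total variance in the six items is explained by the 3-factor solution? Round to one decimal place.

SS loadings by factor: 1.8325, 0.6777, 1.6631; total = 4.1733.
Total variance with 6 standardized items is 6, so the solution explains 4.1733/6 = 0.6956 = 69.56%.

69.6%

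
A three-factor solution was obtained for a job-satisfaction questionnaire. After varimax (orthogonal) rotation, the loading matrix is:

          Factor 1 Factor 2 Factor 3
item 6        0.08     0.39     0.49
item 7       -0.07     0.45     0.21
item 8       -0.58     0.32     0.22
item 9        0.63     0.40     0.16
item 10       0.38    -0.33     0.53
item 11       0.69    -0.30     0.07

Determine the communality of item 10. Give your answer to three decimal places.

h² = 0.38² + (-0.33)² + 0.53² = 0.1444 + 0.1089 + 0.2809 = 0.5342

0.534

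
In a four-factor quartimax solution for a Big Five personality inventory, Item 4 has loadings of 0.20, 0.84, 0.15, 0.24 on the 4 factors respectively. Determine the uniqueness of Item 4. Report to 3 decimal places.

h² = 0.20² + 0.84² + 0.15² + 0.24² = 0.0400 + 0.7056 + 0.0225 + 0.0576 = 0.8257
Uniqueness u² = 1 − h² = 1 − 0.8257 = 0.1743

0.174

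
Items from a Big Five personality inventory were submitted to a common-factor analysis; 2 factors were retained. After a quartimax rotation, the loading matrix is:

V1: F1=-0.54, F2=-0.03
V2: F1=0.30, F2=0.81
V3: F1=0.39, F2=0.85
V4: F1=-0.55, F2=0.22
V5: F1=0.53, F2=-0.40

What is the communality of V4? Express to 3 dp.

0.351

h² = (-0.55)² + 0.22² = 0.3025 + 0.0484 = 0.3509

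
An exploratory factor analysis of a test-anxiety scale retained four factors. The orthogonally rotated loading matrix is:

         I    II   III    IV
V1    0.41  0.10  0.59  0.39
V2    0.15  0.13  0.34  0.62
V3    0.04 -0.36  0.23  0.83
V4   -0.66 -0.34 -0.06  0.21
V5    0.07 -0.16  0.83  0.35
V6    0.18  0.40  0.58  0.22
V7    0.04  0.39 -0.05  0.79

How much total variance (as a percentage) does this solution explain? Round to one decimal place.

69.8%

Communalities: 0.6783, 0.5394, 0.8730, 0.5989, 0.8419, 0.5772, 0.7803; Σh² = 4.8890.
Total variance with 7 standardized items is 7, so the solution explains 4.8890/7 = 0.6984 = 69.84%.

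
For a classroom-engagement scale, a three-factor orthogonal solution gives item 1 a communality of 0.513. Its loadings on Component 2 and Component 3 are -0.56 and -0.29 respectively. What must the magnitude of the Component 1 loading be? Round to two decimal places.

Under orthogonal rotation h² = Σλ², so λ_Component 1² = h² − (0.3977) = 0.513 − 0.3977 = 0.1153.
|λ| = √0.1153 = 0.3396.

0.34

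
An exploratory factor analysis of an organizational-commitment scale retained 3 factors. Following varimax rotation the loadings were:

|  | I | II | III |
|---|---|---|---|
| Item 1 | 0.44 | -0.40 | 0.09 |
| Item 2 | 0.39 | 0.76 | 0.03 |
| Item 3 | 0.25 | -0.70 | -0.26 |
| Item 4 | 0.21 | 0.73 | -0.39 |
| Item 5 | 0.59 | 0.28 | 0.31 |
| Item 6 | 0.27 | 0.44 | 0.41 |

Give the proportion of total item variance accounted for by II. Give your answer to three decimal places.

0.339

SS loadings for II = (-0.40)² + 0.76² + (-0.70)² + 0.73² + 0.28² + 0.44² = 2.0325
Proportion of variance = 2.0325 / 6 = 0.3387.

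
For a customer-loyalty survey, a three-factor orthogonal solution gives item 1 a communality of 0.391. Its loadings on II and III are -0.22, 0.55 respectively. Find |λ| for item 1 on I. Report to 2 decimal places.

Under orthogonal rotation h² = Σλ², so λ_I² = h² − (0.3509) = 0.391 − 0.3509 = 0.0401.
|λ| = √0.0401 = 0.2002.

0.20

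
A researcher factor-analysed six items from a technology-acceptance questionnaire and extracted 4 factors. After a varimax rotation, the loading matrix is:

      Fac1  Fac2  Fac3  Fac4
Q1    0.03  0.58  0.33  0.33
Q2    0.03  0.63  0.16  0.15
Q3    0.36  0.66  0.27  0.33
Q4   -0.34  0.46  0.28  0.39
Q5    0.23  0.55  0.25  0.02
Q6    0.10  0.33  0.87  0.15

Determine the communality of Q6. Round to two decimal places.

h² = 0.10² + 0.33² + 0.87² + 0.15² = 0.0100 + 0.1089 + 0.7569 + 0.0225 = 0.8983

0.90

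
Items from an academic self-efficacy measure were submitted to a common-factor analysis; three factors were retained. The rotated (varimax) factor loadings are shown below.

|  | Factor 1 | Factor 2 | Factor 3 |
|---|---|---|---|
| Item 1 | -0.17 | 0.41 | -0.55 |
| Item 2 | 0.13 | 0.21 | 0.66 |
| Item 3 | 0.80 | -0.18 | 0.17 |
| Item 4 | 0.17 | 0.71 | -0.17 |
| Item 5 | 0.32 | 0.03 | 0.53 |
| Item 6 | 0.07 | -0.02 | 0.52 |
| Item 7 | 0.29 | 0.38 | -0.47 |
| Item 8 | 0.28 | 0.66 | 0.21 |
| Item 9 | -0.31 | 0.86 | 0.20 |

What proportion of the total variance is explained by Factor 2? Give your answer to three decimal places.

SS loadings for Factor 2 = 0.41² + 0.21² + (-0.18)² + 0.71² + 0.03² + (-0.02)² + 0.38² + 0.66² + 0.86² = 2.0696
Proportion of variance = 2.0696 / 9 = 0.2300.

0.230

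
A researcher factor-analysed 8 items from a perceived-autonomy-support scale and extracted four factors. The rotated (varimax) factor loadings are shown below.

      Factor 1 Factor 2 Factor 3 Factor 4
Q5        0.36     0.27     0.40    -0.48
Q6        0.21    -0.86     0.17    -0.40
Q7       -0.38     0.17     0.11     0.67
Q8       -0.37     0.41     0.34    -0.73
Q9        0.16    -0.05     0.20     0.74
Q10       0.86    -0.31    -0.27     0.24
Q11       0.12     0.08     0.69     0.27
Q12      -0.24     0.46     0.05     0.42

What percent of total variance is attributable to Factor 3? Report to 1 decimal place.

SS loadings for Factor 3 = 0.40² + 0.17² + 0.11² + 0.34² + 0.20² + (-0.27)² + 0.69² + 0.05² = 0.9081
With 8 standardized items, total variance = 8. Proportion = 0.9081/8 = 0.1135 → 11.35%.

11.4%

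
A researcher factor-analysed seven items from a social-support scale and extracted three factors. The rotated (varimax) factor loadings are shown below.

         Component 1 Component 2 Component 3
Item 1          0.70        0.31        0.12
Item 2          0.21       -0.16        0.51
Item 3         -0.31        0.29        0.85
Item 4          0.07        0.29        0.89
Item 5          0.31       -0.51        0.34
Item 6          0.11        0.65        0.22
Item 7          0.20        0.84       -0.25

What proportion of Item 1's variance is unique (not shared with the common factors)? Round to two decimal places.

h² = 0.70² + 0.31² + 0.12² = 0.4900 + 0.0961 + 0.0144 = 0.6005
Uniqueness u² = 1 − h² = 1 − 0.6005 = 0.3995

0.40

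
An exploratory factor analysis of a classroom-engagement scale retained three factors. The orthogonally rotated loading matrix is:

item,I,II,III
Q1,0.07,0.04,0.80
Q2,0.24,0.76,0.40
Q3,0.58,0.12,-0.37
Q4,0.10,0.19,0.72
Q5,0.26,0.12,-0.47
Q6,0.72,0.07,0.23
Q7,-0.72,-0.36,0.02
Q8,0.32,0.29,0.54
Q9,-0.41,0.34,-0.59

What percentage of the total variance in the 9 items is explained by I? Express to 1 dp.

19.8%

SS loadings for I = 0.07² + 0.24² + 0.58² + 0.10² + 0.26² + 0.72² + (-0.72)² + 0.32² + (-0.41)² = 1.7838
With 9 standardized items, total variance = 9. Proportion = 1.7838/9 = 0.1982 → 19.82%.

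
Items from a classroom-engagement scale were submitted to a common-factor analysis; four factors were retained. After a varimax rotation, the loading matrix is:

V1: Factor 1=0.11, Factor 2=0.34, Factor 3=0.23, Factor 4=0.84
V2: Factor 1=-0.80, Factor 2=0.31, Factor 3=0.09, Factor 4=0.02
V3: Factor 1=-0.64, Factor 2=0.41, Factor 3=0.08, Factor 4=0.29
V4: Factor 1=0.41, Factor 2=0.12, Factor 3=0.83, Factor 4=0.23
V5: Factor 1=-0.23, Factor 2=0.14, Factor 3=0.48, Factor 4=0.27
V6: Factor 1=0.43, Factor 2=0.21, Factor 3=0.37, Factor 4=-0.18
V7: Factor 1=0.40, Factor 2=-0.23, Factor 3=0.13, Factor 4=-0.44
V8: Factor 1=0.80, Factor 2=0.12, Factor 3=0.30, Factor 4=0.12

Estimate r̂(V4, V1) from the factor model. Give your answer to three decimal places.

r̂ = Σ λ_i·λ_j across factors = (0.41)(0.11) + (0.12)(0.34) + (0.83)(0.23) + (0.23)(0.84)
  = +0.0451 +0.0408 +0.1909 +0.1932 = 0.4700

0.470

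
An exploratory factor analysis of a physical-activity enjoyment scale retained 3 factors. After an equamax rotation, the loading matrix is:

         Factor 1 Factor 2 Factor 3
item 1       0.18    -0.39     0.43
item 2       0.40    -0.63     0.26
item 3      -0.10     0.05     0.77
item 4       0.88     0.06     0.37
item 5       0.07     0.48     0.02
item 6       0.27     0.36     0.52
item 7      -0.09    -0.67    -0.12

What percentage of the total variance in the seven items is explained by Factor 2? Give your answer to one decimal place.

19.5%

SS loadings for Factor 2 = (-0.39)² + (-0.63)² + 0.05² + 0.06² + 0.48² + 0.36² + (-0.67)² = 1.3640
With 7 standardized items, total variance = 7. Proportion = 1.3640/7 = 0.1949 → 19.49%.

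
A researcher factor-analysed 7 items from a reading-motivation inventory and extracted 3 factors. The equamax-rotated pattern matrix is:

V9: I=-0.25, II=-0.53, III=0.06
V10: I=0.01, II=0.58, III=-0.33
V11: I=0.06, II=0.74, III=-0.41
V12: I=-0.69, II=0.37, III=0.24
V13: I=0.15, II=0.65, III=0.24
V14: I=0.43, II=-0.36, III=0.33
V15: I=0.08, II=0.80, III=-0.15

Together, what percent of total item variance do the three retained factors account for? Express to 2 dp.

53.96%

Communalities: 0.3470, 0.4454, 0.7193, 0.6706, 0.5026, 0.4234, 0.6689; Σh² = 3.7772.
Total variance with 7 standardized items is 7, so the solution explains 3.7772/7 = 0.5396 = 53.96%.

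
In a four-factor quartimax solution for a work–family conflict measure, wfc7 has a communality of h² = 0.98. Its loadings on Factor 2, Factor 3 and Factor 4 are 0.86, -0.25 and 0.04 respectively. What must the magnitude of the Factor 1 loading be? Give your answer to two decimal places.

Under orthogonal rotation h² = Σλ², so λ_Factor 1² = h² − (0.8037) = 0.98 − 0.8037 = 0.1763.
|λ| = √0.1763 = 0.4199.

0.42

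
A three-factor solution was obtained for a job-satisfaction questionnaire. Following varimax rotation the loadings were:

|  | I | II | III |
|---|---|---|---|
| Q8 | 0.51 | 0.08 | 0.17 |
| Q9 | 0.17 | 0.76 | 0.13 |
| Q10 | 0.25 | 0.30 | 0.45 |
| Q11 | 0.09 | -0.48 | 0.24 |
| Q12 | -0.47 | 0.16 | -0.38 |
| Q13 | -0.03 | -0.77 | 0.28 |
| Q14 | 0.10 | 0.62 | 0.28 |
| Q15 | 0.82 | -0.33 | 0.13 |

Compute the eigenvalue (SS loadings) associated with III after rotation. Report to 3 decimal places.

SS loadings for III = 0.17² + 0.13² + 0.45² + 0.24² + (-0.38)² + 0.28² + 0.28² + 0.13² = 0.0289 + 0.0169 + 0.2025 + 0.0576 + 0.1444 + 0.0784 + 0.0784 + 0.0169 = 0.6240

0.624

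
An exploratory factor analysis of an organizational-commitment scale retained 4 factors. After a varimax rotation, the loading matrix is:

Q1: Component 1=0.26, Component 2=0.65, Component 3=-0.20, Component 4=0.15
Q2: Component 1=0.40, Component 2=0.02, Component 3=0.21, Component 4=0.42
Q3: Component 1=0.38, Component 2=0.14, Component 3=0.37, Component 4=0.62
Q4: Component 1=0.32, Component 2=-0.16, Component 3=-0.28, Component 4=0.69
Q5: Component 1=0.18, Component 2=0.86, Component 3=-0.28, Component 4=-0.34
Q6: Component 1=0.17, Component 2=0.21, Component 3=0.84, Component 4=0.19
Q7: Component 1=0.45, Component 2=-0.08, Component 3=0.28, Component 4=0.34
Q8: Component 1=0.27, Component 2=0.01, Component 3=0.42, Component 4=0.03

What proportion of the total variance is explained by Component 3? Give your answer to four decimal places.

SS loadings for Component 3 = (-0.20)² + 0.21² + 0.37² + (-0.28)² + (-0.28)² + 0.84² + 0.28² + 0.42² = 1.3382
Proportion of variance = 1.3382 / 8 = 0.1673.

0.1673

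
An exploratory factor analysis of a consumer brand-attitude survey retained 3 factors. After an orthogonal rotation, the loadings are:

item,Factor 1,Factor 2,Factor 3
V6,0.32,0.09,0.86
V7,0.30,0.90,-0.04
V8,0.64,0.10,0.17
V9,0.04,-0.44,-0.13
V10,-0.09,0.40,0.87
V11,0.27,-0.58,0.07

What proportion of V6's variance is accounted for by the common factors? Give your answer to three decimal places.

0.850

h² = 0.32² + 0.09² + 0.86² = 0.1024 + 0.0081 + 0.7396 = 0.8501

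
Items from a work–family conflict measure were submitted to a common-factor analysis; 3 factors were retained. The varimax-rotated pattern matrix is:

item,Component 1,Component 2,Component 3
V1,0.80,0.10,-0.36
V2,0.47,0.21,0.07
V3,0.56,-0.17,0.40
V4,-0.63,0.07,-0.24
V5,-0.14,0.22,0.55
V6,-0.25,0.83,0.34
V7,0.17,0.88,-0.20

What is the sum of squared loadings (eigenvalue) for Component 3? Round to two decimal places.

0.81

SS loadings for Component 3 = (-0.36)² + 0.07² + 0.40² + (-0.24)² + 0.55² + 0.34² + (-0.20)² = 0.1296 + 0.0049 + 0.1600 + 0.0576 + 0.3025 + 0.1156 + 0.0400 = 0.8102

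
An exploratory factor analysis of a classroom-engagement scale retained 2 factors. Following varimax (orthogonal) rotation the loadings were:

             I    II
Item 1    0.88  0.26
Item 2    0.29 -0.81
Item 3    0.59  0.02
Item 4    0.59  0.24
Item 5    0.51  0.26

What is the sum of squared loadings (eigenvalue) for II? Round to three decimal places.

SS loadings for II = 0.26² + (-0.81)² + 0.02² + 0.24² + 0.26² = 0.0676 + 0.6561 + 0.0004 + 0.0576 + 0.0676 = 0.8493

0.849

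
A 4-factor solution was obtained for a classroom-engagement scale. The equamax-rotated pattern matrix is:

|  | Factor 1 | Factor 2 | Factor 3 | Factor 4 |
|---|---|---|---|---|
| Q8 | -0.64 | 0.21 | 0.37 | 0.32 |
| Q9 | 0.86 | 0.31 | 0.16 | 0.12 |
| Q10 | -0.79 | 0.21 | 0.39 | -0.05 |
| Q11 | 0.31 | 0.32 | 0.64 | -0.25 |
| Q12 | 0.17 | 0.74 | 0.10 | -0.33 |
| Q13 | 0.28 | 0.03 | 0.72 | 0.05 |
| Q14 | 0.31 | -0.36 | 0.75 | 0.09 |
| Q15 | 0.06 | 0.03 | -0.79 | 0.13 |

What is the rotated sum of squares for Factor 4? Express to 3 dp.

0.318

SS loadings for Factor 4 = 0.32² + 0.12² + (-0.05)² + (-0.25)² + (-0.33)² + 0.05² + 0.09² + 0.13² = 0.1024 + 0.0144 + 0.0025 + 0.0625 + 0.1089 + 0.0025 + 0.0081 + 0.0169 = 0.3182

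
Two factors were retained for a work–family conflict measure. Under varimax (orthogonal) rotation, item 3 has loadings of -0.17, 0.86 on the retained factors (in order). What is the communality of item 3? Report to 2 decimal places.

h² = (-0.17)² + 0.86² = 0.0289 + 0.7396 = 0.7685

0.77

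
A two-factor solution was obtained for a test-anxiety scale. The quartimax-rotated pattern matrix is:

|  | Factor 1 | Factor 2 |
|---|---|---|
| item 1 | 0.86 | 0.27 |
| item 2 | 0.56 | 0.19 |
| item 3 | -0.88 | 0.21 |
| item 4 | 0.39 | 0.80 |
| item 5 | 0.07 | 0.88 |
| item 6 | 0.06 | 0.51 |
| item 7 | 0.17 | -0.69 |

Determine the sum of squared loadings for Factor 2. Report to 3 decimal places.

2.304

SS loadings for Factor 2 = 0.27² + 0.19² + 0.21² + 0.80² + 0.88² + 0.51² + (-0.69)² = 0.0729 + 0.0361 + 0.0441 + 0.6400 + 0.7744 + 0.2601 + 0.4761 = 2.3037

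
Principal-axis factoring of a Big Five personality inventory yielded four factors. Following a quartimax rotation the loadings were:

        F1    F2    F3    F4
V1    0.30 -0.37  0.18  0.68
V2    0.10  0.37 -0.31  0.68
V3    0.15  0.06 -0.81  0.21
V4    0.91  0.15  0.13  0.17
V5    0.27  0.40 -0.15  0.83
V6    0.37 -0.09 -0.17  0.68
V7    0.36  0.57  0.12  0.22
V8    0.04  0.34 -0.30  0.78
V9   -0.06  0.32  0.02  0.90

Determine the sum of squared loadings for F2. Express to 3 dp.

1.011

SS loadings for F2 = (-0.37)² + 0.37² + 0.06² + 0.15² + 0.40² + (-0.09)² + 0.57² + 0.34² + 0.32² = 0.1369 + 0.1369 + 0.0036 + 0.0225 + 0.1600 + 0.0081 + 0.3249 + 0.1156 + 0.1024 = 1.0109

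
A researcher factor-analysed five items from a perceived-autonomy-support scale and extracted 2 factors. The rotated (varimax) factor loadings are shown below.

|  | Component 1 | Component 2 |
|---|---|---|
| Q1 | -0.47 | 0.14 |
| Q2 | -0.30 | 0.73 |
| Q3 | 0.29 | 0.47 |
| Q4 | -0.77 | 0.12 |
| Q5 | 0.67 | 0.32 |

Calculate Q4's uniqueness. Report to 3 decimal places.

h² = (-0.77)² + 0.12² = 0.5929 + 0.0144 = 0.6073
Uniqueness u² = 1 − h² = 1 − 0.6073 = 0.3927

0.393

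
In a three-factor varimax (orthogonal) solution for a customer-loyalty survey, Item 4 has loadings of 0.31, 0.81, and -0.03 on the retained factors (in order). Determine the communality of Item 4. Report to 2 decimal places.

h² = 0.31² + 0.81² + (-0.03)² = 0.0961 + 0.6561 + 0.0009 = 0.7531

0.75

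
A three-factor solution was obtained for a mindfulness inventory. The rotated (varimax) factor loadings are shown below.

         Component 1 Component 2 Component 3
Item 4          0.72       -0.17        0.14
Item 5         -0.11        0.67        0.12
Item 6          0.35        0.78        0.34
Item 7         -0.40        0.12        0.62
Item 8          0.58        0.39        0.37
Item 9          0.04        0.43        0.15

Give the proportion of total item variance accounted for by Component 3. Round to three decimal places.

SS loadings for Component 3 = 0.14² + 0.12² + 0.34² + 0.62² + 0.37² + 0.15² = 0.6934
Proportion of variance = 0.6934 / 6 = 0.1156.

0.116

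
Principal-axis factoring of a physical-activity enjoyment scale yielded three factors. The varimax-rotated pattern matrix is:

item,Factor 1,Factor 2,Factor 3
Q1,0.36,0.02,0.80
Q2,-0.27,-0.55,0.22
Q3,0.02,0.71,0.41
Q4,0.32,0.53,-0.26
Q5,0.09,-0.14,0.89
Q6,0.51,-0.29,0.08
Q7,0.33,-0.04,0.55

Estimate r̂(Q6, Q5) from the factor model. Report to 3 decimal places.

0.158

r̂ = Σ λ_i·λ_j across factors = (0.51)(0.09) + (-0.29)(-0.14) + (0.08)(0.89)
  = +0.0459 +0.0406 +0.0712 = 0.1577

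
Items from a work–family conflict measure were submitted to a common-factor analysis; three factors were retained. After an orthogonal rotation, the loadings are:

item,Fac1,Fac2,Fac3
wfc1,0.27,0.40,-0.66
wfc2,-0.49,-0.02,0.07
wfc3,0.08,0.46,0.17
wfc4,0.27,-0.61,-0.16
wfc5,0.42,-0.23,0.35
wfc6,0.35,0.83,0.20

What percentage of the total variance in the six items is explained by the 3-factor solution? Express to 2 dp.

Communalities: 0.6685, 0.2454, 0.2469, 0.4706, 0.3518, 0.8514; Σh² = 2.8346.
Total variance with 6 standardized items is 6, so the solution explains 2.8346/6 = 0.4724 = 47.24%.

47.24%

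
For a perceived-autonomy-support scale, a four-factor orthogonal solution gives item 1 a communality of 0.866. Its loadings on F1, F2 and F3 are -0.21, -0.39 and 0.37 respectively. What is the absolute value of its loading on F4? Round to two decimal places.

Under orthogonal rotation h² = Σλ², so λ_F4² = h² − (0.3331) = 0.866 − 0.3331 = 0.5329.
|λ| = √0.5329 = 0.7300.

0.73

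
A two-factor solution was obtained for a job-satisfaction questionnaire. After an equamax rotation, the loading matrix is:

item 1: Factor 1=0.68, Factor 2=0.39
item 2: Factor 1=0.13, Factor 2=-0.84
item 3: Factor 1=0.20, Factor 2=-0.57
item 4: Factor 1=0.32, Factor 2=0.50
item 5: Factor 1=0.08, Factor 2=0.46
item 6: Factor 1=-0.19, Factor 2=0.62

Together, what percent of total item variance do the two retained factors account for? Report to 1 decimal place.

Communalities: 0.6145, 0.7225, 0.3649, 0.3524, 0.2180, 0.4205; Σh² = 2.6928.
Total variance with 6 standardized items is 6, so the solution explains 2.6928/6 = 0.4488 = 44.88%.

44.9%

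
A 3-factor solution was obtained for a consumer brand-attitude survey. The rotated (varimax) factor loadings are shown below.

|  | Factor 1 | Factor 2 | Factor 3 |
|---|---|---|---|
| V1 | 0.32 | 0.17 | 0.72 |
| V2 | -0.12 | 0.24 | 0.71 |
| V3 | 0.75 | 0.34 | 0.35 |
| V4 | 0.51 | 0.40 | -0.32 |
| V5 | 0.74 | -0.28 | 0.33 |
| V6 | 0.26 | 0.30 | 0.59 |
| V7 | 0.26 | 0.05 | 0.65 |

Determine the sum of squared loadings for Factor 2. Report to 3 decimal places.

SS loadings for Factor 2 = 0.17² + 0.24² + 0.34² + 0.40² + (-0.28)² + 0.30² + 0.05² = 0.0289 + 0.0576 + 0.1156 + 0.1600 + 0.0784 + 0.0900 + 0.0025 = 0.5330

0.533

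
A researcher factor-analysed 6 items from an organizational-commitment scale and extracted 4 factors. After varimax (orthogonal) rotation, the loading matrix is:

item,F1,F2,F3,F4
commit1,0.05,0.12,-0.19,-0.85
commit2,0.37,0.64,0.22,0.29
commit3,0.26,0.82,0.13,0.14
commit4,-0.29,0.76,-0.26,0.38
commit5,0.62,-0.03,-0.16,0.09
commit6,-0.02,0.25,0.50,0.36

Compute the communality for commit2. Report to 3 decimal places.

0.679

h² = 0.37² + 0.64² + 0.22² + 0.29² = 0.1369 + 0.4096 + 0.0484 + 0.0841 = 0.6790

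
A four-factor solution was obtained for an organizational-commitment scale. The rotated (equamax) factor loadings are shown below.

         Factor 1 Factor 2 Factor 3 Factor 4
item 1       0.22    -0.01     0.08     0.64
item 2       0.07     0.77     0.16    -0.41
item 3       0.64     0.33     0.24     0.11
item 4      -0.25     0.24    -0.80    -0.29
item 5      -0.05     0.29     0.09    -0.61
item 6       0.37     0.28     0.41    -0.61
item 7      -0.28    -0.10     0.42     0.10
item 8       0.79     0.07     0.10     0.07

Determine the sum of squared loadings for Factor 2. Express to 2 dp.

SS loadings for Factor 2 = (-0.01)² + 0.77² + 0.33² + 0.24² + 0.29² + 0.28² + (-0.10)² + 0.07² = 0.0001 + 0.5929 + 0.1089 + 0.0576 + 0.0841 + 0.0784 + 0.0100 + 0.0049 = 0.9369

0.94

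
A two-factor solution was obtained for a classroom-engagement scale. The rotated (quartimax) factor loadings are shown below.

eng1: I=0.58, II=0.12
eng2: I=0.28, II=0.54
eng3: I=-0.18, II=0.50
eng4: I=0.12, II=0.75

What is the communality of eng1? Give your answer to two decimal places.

0.35

h² = 0.58² + 0.12² = 0.3364 + 0.0144 = 0.3508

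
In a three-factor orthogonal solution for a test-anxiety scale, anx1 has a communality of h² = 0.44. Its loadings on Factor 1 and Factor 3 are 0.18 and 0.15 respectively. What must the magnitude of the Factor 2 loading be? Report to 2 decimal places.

Under orthogonal rotation h² = Σλ², so λ_Factor 2² = h² − (0.0549) = 0.44 − 0.0549 = 0.3851.
|λ| = √0.3851 = 0.6206.

0.62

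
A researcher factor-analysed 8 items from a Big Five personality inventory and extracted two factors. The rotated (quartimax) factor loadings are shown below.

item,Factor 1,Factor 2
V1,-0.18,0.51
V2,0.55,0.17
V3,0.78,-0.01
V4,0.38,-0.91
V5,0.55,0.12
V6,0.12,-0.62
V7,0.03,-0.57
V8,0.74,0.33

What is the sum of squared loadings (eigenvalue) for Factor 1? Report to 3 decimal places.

SS loadings for Factor 1 = (-0.18)² + 0.55² + 0.78² + 0.38² + 0.55² + 0.12² + 0.03² + 0.74² = 0.0324 + 0.3025 + 0.6084 + 0.1444 + 0.3025 + 0.0144 + 0.0009 + 0.5476 = 1.9531

1.953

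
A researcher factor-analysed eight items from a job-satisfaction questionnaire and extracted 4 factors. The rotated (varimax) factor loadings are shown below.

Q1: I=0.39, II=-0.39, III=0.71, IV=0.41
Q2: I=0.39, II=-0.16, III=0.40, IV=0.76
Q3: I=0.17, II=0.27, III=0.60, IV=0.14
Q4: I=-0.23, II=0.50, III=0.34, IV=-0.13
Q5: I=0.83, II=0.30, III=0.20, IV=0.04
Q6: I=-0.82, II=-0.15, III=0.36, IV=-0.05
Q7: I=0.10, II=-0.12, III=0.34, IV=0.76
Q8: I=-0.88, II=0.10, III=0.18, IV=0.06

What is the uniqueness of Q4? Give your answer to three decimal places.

0.565

h² = (-0.23)² + 0.50² + 0.34² + (-0.13)² = 0.0529 + 0.2500 + 0.1156 + 0.0169 = 0.4354
Uniqueness u² = 1 − h² = 1 − 0.4354 = 0.5646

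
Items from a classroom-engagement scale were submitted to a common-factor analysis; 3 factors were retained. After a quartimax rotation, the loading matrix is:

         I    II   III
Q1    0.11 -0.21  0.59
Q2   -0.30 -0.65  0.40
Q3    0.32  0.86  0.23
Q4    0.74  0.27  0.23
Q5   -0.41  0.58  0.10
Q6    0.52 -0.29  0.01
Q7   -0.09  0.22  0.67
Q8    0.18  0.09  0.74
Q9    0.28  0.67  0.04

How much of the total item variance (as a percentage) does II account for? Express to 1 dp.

SS loadings for II = (-0.21)² + (-0.65)² + 0.86² + 0.27² + 0.58² + (-0.29)² + 0.22² + 0.09² + 0.67² = 2.2050
With 9 standardized items, total variance = 9. Proportion = 2.2050/9 = 0.2450 → 24.50%.

24.5%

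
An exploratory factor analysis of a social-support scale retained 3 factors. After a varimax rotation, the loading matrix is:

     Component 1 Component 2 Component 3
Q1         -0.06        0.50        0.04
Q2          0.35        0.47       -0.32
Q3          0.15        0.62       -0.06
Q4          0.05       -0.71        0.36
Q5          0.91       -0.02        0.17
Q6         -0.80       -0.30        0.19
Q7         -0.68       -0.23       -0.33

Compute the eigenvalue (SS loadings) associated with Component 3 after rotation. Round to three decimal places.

SS loadings for Component 3 = 0.04² + (-0.32)² + (-0.06)² + 0.36² + 0.17² + 0.19² + (-0.33)² = 0.0016 + 0.1024 + 0.0036 + 0.1296 + 0.0289 + 0.0361 + 0.1089 = 0.4111

0.411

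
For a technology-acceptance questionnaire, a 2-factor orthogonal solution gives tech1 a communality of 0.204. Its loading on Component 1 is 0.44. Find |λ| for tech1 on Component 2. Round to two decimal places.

Under orthogonal rotation h² = Σλ², so λ_Component 2² = h² − (0.1936) = 0.204 − 0.1936 = 0.0104.
|λ| = √0.0104 = 0.1020.

0.10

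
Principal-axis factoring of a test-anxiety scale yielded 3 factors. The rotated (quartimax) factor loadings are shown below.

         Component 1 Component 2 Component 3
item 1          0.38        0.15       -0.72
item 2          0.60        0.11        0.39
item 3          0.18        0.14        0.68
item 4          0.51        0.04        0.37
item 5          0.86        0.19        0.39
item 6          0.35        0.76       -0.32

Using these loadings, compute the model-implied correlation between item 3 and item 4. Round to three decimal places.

r̂ = Σ λ_i·λ_j across factors = (0.18)(0.51) + (0.14)(0.04) + (0.68)(0.37)
  = +0.0918 +0.0056 +0.2516 = 0.3490

0.349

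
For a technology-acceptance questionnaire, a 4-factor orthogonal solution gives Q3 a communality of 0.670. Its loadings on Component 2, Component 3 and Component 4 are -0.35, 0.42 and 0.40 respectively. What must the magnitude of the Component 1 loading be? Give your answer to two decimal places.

Under orthogonal rotation h² = Σλ², so λ_Component 1² = h² − (0.4589) = 0.670 − 0.4589 = 0.2111.
|λ| = √0.2111 = 0.4595.

0.46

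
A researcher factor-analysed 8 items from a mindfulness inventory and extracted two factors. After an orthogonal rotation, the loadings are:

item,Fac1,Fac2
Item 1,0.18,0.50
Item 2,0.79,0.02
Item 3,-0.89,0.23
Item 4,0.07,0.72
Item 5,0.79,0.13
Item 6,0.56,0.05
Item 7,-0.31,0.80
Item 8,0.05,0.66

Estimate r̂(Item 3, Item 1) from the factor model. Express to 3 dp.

-0.045

r̂ = Σ λ_i·λ_j across factors = (-0.89)(0.18) + (0.23)(0.50)
  = -0.1602 +0.1150 = -0.0452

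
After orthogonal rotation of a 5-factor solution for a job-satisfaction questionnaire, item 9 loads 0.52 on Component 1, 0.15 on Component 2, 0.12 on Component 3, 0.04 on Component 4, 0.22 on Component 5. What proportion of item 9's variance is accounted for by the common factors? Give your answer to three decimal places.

0.357

h² = 0.52² + 0.15² + 0.12² + 0.04² + 0.22² = 0.2704 + 0.0225 + 0.0144 + 0.0016 + 0.0484 = 0.3573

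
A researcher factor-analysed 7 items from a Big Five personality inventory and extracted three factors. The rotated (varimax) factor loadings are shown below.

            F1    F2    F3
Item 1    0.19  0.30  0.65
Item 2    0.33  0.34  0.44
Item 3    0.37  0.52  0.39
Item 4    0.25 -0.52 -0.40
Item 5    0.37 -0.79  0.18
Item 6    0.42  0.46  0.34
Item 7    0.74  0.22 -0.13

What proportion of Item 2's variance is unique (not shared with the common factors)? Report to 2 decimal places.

0.58

h² = 0.33² + 0.34² + 0.44² = 0.1089 + 0.1156 + 0.1936 = 0.4181
Uniqueness u² = 1 − h² = 1 − 0.4181 = 0.5819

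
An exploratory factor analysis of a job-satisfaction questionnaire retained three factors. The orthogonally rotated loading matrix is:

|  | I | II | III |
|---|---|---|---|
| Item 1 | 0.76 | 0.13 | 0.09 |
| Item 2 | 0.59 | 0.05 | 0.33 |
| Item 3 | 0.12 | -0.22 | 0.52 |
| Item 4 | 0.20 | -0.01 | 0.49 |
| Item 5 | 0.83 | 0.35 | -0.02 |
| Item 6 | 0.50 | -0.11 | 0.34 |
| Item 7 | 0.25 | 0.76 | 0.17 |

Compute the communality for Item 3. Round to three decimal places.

h² = 0.12² + (-0.22)² + 0.52² = 0.0144 + 0.0484 + 0.2704 = 0.3332

0.333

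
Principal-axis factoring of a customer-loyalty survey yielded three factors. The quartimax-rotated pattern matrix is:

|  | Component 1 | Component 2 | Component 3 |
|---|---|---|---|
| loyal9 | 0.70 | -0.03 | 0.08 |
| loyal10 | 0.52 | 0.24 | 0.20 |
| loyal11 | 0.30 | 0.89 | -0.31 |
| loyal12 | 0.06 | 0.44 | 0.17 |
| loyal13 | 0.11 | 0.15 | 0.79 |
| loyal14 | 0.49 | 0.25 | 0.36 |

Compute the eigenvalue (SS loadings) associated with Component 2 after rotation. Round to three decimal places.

SS loadings for Component 2 = (-0.03)² + 0.24² + 0.89² + 0.44² + 0.15² + 0.25² = 0.0009 + 0.0576 + 0.7921 + 0.1936 + 0.0225 + 0.0625 = 1.1292

1.129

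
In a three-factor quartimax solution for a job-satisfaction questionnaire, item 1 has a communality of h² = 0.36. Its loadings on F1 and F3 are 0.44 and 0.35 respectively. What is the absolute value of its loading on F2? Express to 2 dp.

Under orthogonal rotation h² = Σλ², so λ_F2² = h² − (0.3161) = 0.36 − 0.3161 = 0.0439.
|λ| = √0.0439 = 0.2095.

0.21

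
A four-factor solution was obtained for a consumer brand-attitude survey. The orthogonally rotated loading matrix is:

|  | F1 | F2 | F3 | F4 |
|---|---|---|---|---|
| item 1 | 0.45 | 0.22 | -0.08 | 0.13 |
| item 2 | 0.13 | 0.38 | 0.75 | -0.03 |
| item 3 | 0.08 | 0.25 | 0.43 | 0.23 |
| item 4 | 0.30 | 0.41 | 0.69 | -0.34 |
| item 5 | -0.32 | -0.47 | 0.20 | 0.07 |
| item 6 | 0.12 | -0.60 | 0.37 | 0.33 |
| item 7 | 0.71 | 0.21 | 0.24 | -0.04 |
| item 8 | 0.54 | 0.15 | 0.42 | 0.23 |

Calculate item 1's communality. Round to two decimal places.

0.27

h² = 0.45² + 0.22² + (-0.08)² + 0.13² = 0.2025 + 0.0484 + 0.0064 + 0.0169 = 0.2742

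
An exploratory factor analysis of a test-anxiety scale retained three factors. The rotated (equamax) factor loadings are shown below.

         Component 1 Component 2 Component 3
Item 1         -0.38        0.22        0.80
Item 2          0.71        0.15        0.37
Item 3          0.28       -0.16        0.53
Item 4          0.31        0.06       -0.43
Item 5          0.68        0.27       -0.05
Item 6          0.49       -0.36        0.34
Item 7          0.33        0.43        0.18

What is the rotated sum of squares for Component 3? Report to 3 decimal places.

SS loadings for Component 3 = 0.80² + 0.37² + 0.53² + (-0.43)² + (-0.05)² + 0.34² + 0.18² = 0.6400 + 0.1369 + 0.2809 + 0.1849 + 0.0025 + 0.1156 + 0.0324 = 1.3932

1.393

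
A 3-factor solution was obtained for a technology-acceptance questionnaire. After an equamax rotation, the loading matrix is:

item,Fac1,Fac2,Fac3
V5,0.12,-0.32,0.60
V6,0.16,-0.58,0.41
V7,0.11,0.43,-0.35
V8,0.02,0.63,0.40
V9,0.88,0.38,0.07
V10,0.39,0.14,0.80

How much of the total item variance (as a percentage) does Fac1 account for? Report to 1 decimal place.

SS loadings for Fac1 = 0.12² + 0.16² + 0.11² + 0.02² + 0.88² + 0.39² = 0.9790
With 6 standardized items, total variance = 6. Proportion = 0.9790/6 = 0.1632 → 16.32%.

16.3%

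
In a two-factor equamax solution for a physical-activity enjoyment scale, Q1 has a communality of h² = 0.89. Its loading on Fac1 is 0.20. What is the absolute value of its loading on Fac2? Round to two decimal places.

0.92

Under orthogonal rotation h² = Σλ², so λ_Fac2² = h² − (0.0400) = 0.89 − 0.0400 = 0.8500.
|λ| = √0.8500 = 0.9220.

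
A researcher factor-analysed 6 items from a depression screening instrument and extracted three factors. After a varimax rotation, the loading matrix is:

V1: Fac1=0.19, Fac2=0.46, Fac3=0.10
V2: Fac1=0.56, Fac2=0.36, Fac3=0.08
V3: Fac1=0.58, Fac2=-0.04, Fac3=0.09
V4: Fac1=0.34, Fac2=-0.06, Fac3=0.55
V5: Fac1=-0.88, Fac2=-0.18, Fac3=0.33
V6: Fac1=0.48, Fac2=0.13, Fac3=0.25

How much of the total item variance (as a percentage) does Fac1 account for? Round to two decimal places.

30.11%

SS loadings for Fac1 = 0.19² + 0.56² + 0.58² + 0.34² + (-0.88)² + 0.48² = 1.8065
With 6 standardized items, total variance = 6. Proportion = 1.8065/6 = 0.3011 → 30.11%.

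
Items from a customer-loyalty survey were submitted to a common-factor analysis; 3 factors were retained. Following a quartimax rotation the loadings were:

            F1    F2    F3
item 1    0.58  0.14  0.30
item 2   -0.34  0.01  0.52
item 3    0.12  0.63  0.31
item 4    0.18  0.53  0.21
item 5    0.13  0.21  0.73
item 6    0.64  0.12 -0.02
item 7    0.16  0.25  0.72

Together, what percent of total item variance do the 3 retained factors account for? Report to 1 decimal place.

47.5%

SS loadings by factor: 0.9509, 0.8185, 1.5523; total = 3.3217.
Total variance with 7 standardized items is 7, so the solution explains 3.3217/7 = 0.4745 = 47.45%.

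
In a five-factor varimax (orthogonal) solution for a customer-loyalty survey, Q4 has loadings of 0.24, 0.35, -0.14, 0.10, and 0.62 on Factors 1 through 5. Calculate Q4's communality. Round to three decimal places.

0.594

h² = 0.24² + 0.35² + (-0.14)² + 0.10² + 0.62² = 0.0576 + 0.1225 + 0.0196 + 0.0100 + 0.3844 = 0.5941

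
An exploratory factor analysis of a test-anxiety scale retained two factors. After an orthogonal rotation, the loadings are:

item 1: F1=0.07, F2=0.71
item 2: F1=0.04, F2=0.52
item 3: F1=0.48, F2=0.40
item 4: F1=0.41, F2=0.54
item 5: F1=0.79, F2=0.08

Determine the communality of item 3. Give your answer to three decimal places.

h² = 0.48² + 0.40² = 0.2304 + 0.1600 = 0.3904

0.390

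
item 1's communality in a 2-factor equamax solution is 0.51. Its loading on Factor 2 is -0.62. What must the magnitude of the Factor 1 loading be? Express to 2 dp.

0.35

Under orthogonal rotation h² = Σλ², so λ_Factor 1² = h² − (0.3844) = 0.51 − 0.3844 = 0.1256.
|λ| = √0.1256 = 0.3544.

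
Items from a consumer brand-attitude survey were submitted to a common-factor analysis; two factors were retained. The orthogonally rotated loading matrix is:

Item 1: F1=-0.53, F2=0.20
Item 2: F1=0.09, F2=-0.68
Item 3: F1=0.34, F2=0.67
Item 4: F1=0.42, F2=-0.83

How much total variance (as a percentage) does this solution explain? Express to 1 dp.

Communalities: 0.3209, 0.4705, 0.5645, 0.8653; Σh² = 2.2212.
Total variance with 4 standardized items is 4, so the solution explains 2.2212/4 = 0.5553 = 55.53%.

55.5%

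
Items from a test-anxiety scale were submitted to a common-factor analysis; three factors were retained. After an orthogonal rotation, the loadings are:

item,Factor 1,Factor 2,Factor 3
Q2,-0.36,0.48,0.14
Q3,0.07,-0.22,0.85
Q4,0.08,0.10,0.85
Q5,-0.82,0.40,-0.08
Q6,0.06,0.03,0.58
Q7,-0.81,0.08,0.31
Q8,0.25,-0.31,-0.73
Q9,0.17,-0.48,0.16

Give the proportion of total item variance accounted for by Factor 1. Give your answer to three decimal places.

0.196

SS loadings for Factor 1 = (-0.36)² + 0.07² + 0.08² + (-0.82)² + 0.06² + (-0.81)² + 0.25² + 0.17² = 1.5644
Proportion of variance = 1.5644 / 8 = 0.1956.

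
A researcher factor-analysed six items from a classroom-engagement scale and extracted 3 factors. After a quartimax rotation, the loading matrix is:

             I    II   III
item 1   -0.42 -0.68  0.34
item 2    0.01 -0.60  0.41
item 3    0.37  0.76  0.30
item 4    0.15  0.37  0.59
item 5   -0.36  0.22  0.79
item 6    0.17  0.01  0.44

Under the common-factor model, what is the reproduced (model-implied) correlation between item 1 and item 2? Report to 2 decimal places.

0.54

r̂ = Σ λ_i·λ_j across factors = (-0.42)(0.01) + (-0.68)(-0.60) + (0.34)(0.41)
  = -0.0042 +0.4080 +0.1394 = 0.5432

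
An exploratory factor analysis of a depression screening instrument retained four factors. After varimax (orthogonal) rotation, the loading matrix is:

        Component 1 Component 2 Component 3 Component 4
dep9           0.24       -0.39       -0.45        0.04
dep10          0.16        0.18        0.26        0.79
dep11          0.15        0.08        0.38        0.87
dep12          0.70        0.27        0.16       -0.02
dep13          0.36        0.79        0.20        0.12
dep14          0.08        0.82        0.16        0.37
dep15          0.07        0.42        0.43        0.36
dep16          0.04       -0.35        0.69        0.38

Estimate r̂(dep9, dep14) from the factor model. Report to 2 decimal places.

-0.36

r̂ = Σ λ_i·λ_j across factors = (0.24)(0.08) + (-0.39)(0.82) + (-0.45)(0.16) + (0.04)(0.37)
  = +0.0192 -0.3198 -0.0720 +0.0148 = -0.3578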